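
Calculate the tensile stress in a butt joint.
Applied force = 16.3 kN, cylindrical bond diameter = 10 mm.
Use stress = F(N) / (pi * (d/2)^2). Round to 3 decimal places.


A = pi * 5.0^2 = 78.5398 mm^2
sigma = 16300.0 / 78.5398 = 207.538 MPa

207.538


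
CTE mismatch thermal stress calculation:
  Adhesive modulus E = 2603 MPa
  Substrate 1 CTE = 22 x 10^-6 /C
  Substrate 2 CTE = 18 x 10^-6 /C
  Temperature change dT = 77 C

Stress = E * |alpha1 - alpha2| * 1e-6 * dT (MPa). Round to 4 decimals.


delta_alpha = |22 - 18| = 4 x 10^-6/C
Stress = 2603 * 4e-6 * 77
= 0.8017 MPa

0.8017


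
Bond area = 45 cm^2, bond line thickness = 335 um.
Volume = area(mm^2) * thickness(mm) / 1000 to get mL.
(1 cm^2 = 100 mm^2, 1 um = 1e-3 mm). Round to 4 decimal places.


area_mm2 = 45 * 100 = 4500
blt_mm = 335 * 1e-3 = 0.335
vol_mm3 = 4500 * 0.335 = 1507.5
vol_mL = 1507.5 / 1000 = 1.5075 mL

1.5075


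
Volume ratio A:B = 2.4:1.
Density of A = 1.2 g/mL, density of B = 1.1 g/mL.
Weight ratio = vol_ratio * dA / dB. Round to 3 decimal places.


Wt ratio = 2.4 * 1.2 / 1.1
= 2.618

2.618


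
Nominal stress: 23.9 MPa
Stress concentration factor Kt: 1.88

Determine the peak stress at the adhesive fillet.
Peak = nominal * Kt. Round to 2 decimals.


Peak stress = 23.9 * 1.88
= 44.93 MPa

44.93


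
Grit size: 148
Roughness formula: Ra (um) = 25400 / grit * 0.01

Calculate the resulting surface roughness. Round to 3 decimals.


Ra = 25400 / 148 * 0.01
= 1.716 um

1.716


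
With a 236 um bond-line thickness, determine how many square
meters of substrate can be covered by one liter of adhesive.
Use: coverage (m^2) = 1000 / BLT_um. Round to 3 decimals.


Coverage = 1000 / 236 = 4.237 m^2

4.237


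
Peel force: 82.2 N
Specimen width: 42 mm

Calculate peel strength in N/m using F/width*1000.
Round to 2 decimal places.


Peel strength = 82.2 / 42 * 1000 = 1957.14 N/m

1957.14


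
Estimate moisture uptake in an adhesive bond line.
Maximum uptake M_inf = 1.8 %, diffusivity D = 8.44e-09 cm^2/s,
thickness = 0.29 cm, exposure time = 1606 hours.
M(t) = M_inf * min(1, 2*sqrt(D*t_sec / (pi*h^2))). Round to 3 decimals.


Convert time: 1606 h = 5781600 s
ratio = min(1, 2*sqrt(8.44e-09*5781600/(pi*0.29^2)))
= 0.859513
M(t) = 1.8 * 0.859513 = 1.547%

1.547


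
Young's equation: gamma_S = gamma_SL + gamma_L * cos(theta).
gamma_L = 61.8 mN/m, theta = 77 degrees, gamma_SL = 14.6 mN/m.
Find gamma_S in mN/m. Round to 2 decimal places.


cos(77 deg) = 0.224951
gamma_S = 14.6 + 61.8 * 0.224951
= 28.50 mN/m

28.50


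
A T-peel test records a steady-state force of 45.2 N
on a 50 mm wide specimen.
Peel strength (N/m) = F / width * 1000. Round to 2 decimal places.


Peel strength = 45.2 / 50 * 1000
= 904.00 N/m

904.00


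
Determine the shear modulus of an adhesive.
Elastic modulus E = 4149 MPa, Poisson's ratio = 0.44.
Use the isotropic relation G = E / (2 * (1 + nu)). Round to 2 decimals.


G = 4149 / (2*(1+0.44)) = 4149 / 2.88
= 1440.63 MPa

1440.63


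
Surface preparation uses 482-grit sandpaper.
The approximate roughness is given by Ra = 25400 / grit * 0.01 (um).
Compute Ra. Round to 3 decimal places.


Ra = 25400 / 482 * 0.01
= 254 / 482
= 0.527 um

0.527


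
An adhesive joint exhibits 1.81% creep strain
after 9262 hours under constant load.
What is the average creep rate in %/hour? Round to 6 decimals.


Creep rate = strain / time
= 1.81 / 9262
= 0.000195 %/h

0.000195


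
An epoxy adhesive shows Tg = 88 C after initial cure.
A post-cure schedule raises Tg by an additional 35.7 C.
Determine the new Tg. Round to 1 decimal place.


New Tg = 88 + 35.7
= 123.7 C

123.7


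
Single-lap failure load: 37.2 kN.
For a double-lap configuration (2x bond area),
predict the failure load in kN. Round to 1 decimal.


Failure load = 37.2 * 2 = 74.4 kN

74.4


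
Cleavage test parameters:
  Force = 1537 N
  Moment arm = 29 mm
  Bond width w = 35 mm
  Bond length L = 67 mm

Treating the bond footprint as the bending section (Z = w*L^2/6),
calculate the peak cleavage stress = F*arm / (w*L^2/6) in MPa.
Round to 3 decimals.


M = 1537 * 29 = 44573 N*mm
Z = 35 * 67^2 / 6 = 157115 / 6 mm^3
sigma = M / Z = 6 * 44573 / 157115 = 267438 / 157115
= 1.702 MPa

1.702


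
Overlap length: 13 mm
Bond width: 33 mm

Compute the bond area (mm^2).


Bond area = 13 * 33 = 429 mm^2

429


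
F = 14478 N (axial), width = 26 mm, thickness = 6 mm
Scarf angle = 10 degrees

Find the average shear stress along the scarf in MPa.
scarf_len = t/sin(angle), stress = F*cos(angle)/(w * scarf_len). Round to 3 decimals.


scarf_len = 6/sin(10 deg) = 34.5526
cos(10 deg) = 0.984808
stress = 14478*0.984808/(26*34.5526) = 15.871 MPa

15.871


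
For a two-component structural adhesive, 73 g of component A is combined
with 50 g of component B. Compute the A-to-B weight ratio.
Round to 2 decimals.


Weight ratio A:B = 73 / 50
= 1.46

1.46


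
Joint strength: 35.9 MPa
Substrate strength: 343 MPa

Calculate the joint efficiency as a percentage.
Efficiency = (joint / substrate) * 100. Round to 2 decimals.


Efficiency = (35.9 / 343) * 100 = 10.47%

10.47


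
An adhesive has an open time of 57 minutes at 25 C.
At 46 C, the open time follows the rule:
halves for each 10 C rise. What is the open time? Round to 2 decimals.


Factor = 2^((46-25)/10) = 4.2871
Open time = 57 / 4.2871 = 13.30 min

13.30


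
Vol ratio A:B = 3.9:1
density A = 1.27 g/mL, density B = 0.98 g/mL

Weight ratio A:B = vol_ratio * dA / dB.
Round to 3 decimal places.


Weight ratio = 3.9 * 1.27 / 0.98
= 5.054

5.054


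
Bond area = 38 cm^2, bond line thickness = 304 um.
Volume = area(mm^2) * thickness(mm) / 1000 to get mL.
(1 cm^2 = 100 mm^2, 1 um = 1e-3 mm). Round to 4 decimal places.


area_mm2 = 38 * 100 = 3800
blt_mm = 304 * 1e-3 = 0.304
vol_mm3 = 3800 * 0.304 = 1155.2
vol_mL = 1155.2 / 1000 = 1.1552 mL

1.1552


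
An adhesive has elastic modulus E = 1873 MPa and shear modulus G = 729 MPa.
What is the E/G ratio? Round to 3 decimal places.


E/G = 1873 / 729 = 2.569

2.569


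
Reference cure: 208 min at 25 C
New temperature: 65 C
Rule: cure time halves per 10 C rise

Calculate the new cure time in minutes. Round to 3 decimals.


factor = 2^((65-25)/10) = 16.0000
t_new = 208 / 16.0000 = 13.000 min

13.000


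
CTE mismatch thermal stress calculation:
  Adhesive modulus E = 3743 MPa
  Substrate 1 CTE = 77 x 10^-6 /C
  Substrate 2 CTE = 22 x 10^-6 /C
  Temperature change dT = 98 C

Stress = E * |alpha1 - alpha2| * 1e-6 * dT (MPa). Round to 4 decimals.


delta_alpha = |77 - 22| = 55 x 10^-6/C
Stress = 3743 * 55e-6 * 98
= 20.1748 MPa

20.1748


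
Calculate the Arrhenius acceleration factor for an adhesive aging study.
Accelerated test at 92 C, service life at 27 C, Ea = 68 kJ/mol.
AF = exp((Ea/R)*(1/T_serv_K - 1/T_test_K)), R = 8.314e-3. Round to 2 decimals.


T_test = 365.15 K, T_serv = 300.15 K
Ea/R = 68 / 0.008314 = 8178.98
AF = exp(8178.98 * (1/300.15 - 1/365.15))
= 127.83

127.83


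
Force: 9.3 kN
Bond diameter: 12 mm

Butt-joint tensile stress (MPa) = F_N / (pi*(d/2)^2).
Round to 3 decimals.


F_N = 9.3 * 1000 = 9300.0 N
A = pi*(6.0)^2 = 113.0973 mm^2
stress = 9300.0 / 113.0973 = 82.230 MPa

82.230


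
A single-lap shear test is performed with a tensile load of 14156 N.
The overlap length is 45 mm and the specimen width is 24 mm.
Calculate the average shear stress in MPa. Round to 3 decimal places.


Shear stress = F / (overlap * width)
= 14156 / (45 * 24)
= 14156 / 1080
= 13.107 MPa

13.107


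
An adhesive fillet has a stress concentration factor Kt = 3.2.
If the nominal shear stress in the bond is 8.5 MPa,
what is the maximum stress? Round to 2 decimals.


Max stress = 8.5 * 3.2 = 27.20 MPa

27.20


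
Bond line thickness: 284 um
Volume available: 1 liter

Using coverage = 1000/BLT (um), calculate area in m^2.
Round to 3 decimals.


1 L = 1e6 mm^3, thickness = 284 um = 0.284 mm
Area = 1e6 / 0.284 mm^2 = (1e6 / 0.284) / 1e6 m^2 = 1000 / 284 m^2
= 3.521 m^2

3.521


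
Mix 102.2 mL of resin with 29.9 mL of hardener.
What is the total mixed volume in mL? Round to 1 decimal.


Total = 102.2 + 29.9 = 132.1 mL

132.1


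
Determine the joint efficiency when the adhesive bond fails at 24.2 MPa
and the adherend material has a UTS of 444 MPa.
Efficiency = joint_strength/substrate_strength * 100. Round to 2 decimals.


Joint efficiency = 24.2 / 444 * 100
= 5.45%

5.45


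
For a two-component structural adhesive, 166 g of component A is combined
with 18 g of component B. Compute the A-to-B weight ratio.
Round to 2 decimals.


Weight ratio A:B = 166 / 18
= 9.22

9.22


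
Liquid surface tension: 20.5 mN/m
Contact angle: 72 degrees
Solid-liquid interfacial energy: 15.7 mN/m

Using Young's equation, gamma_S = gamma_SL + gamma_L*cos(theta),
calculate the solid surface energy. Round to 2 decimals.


gamma_S = 15.7 + 20.5 * cos(72)
= 22.03 mN/m

22.03


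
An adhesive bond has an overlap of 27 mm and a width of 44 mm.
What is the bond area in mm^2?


Bond area = overlap * width
= 27 * 44
= 1188 mm^2

1188


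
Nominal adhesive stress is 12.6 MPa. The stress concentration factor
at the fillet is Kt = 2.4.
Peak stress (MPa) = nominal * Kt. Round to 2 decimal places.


Peak = 12.6 * 2.4 = 30.24 MPa

30.24


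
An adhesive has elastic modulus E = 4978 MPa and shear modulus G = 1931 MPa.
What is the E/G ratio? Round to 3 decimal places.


E/G = 4978 / 1931 = 2.578

2.578


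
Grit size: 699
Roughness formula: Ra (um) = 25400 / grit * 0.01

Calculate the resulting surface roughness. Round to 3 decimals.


Ra = 25400 / 699 * 0.01
= 0.363 um

0.363


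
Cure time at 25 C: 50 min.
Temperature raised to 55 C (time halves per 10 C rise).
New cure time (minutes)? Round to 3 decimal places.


Acceleration factor = 2^(30/10) = 8.0000
New time = 50 / 8.0000 = 6.250 min

6.250


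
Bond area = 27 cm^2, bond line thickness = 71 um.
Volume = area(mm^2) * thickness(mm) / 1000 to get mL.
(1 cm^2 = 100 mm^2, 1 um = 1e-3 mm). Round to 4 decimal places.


area_mm2 = 27 * 100 = 2700
blt_mm = 71 * 1e-3 = 0.071
vol_mm3 = 2700 * 0.071 = 191.7
vol_mL = 191.7 / 1000 = 0.1917 mL

0.1917


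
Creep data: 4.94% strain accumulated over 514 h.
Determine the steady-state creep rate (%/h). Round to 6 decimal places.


Rate = 4.94 / 514 = 0.009611 %/h

0.009611


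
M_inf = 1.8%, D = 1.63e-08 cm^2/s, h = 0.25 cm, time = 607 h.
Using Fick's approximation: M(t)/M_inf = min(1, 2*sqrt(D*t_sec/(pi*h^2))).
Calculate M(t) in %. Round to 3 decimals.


t = 2185200 s
ratio = min(1, 2*sqrt(1.63e-08*2185200/(pi*0.0625)))
= 0.851833
M(t) = 1.8 * 0.851833 = 1.533%

1.533


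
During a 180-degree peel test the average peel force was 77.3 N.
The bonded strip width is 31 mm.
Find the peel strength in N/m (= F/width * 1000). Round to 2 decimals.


Peel strength = F/width * 1000
= 77.3 / 31 * 1000
= 2493.55 N/m

2493.55


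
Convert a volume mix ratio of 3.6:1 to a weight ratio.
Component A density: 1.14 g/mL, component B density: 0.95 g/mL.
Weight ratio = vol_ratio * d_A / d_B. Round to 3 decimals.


= 3.6 * 1.14 / 0.95 = 4.320

4.320


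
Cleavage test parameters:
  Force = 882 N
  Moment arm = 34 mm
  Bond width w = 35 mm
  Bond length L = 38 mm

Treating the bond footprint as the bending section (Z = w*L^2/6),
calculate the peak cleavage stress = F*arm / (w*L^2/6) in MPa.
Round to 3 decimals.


M = 882 * 34 = 29988 N*mm
Z = 35 * 38^2 / 6 = 50540 / 6 mm^3
sigma = M / Z = 6 * 29988 / 50540 = 179928 / 50540
= 3.560 MPa

3.560


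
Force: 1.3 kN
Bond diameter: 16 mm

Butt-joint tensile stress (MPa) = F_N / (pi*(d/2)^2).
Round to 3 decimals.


F_N = 1.3 * 1000 = 1300.0 N
A = pi*(8.0)^2 = 201.0619 mm^2
stress = 1300.0 / 201.0619 = 6.466 MPa

6.466


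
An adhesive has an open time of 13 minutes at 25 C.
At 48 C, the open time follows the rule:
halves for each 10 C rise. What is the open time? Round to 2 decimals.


Factor = 2^((48-25)/10) = 4.9246
Open time = 13 / 4.9246 = 2.64 min

2.64


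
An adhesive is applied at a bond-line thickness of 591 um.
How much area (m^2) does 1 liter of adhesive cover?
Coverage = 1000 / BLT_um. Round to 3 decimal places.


Coverage = 1000 / 591 = 1.692 m^2

1.692


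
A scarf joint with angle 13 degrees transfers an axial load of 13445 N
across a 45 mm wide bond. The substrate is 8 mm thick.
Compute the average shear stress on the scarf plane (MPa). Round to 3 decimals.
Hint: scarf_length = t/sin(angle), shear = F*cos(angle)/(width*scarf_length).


scarf_length = 8 / sin(13 deg) = 35.5633 mm
cos(13 deg) = 0.974370
shear stress = 13445 * 0.974370 / (45 * 35.5633)
= 8.186 MPa

8.186


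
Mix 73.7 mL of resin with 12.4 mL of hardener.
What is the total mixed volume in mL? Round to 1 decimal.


Total = 73.7 + 12.4 = 86.1 mL

86.1


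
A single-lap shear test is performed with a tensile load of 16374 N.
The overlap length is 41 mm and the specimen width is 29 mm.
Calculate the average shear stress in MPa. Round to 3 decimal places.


Shear stress = F / (overlap * width)
= 16374 / (41 * 29)
= 16374 / 1189
= 13.771 MPa

13.771


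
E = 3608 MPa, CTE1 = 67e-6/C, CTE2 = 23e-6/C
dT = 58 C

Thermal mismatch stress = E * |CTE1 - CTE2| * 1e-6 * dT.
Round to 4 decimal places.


= 3608 * 44e-6 * 58
= 9.2076 MPa

9.2076


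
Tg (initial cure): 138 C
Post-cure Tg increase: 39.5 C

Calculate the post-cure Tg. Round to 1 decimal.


Post-cure Tg = 138 + 39.5 = 177.5 C

177.5


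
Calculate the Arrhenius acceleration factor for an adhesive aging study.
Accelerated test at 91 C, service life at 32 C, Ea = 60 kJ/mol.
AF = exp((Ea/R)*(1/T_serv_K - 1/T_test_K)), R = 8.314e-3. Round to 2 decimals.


T_test = 364.15 K, T_serv = 305.15 K
Ea/R = 60 / 0.008314 = 7216.74
AF = exp(7216.74 * (1/305.15 - 1/364.15))
= 46.14

46.14


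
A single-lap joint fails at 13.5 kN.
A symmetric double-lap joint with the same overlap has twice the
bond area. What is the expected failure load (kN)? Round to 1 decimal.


Double-lap load = 2 * 13.5 = 27.0 kN

27.0


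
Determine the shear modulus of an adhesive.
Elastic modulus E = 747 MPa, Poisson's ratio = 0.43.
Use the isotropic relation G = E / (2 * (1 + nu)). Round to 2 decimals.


G = 747 / (2*(1+0.43)) = 747 / 2.86
= 261.19 MPa

261.19


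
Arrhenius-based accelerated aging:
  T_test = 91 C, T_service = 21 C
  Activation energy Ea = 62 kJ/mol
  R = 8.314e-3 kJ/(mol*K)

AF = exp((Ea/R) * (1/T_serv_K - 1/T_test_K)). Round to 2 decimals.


T_test_K = 364.15, T_serv_K = 294.15
AF = exp((62/8.314e-3) * (1/294.15 - 1/364.15))
= 130.76

130.76


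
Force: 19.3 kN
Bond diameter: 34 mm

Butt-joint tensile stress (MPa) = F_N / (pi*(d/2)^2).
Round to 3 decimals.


F_N = 19.3 * 1000 = 19300.0 N
A = pi*(17.0)^2 = 907.9203 mm^2
stress = 19300.0 / 907.9203 = 21.257 MPa

21.257


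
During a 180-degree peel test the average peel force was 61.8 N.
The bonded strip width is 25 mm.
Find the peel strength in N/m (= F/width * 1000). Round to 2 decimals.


Peel strength = F/width * 1000
= 61.8 / 25 * 1000
= 2472.00 N/m

2472.00


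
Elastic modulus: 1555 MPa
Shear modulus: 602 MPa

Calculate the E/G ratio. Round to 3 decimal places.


E / G = 1555 / 602 = 2.583

2.583


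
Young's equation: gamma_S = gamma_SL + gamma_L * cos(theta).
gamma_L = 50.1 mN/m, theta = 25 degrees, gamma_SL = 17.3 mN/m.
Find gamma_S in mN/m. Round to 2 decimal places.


cos(25 deg) = 0.906308
gamma_S = 17.3 + 50.1 * 0.906308
= 62.71 mN/m

62.71


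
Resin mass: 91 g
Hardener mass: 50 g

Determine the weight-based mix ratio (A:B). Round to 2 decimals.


Ratio = 91 / 50 = 1.82

1.82


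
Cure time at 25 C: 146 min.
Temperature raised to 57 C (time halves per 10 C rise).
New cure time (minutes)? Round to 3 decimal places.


Acceleration factor = 2^(32/10) = 9.1896
New time = 146 / 9.1896 = 15.888 min

15.888


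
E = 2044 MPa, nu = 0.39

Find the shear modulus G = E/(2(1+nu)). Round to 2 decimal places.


G = 2044 / (2 * 1.39)
= 735.25 MPa

735.25


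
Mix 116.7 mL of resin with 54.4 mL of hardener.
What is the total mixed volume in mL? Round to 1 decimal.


Total = 116.7 + 54.4 = 171.1 mL

171.1


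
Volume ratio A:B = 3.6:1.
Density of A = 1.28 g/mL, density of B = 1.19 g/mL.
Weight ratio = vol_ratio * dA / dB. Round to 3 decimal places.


Wt ratio = 3.6 * 1.28 / 1.19
= 3.872

3.872


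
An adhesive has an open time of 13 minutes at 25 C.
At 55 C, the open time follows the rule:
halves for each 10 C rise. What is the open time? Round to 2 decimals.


Factor = 2^((55-25)/10) = 8.0000
Open time = 13 / 8.0000 = 1.63 min

1.63


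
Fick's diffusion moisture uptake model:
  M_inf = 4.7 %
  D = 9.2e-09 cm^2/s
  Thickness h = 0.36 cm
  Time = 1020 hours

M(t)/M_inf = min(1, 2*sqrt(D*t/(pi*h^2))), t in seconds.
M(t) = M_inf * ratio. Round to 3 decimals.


t_sec = 1020 * 3600 = 3672000
ratio = 2*sqrt(9.2e-09*3672000/(pi*0.36^2))
= min(1, 0.576100)
= 0.576100
M(t) = 4.7 * 0.576100 = 2.708 %

2.708


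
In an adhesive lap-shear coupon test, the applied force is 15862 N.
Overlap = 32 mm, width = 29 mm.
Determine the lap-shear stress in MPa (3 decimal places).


stress = F / (overlap * width)
= 15862 / (32 * 29)
= 17.093 MPa

17.093


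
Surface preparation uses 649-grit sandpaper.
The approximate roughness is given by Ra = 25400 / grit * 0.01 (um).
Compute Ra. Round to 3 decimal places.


Ra = 25400 / 649 * 0.01
= 254 / 649
= 0.391 um

0.391


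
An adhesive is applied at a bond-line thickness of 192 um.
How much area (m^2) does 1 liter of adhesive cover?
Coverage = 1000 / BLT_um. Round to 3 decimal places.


Coverage = 1000 / 192 = 5.208 m^2

5.208


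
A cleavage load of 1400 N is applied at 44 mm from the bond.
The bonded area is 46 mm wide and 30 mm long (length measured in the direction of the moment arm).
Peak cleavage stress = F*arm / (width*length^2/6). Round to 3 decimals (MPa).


Moment = 1400 * 44 = 61600 N*mm
Section modulus = 46 * 900 / 6 = 41400 / 6 mm^3
Stress = 61600 / (41400 / 6) = 369600 / 41400
= 8.928 MPa

8.928


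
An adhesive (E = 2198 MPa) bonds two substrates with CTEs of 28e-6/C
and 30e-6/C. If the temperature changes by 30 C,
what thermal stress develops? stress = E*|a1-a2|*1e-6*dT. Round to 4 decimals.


Stress = 2198 * |28 - 30| * 1e-6 * 30
= 0.1319 MPa

0.1319


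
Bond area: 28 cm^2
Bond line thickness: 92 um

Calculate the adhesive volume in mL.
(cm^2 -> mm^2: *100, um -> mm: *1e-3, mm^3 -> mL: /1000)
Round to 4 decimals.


V = 28*100 * 92*1e-3 / 1000
= 0.2576 mL

0.2576


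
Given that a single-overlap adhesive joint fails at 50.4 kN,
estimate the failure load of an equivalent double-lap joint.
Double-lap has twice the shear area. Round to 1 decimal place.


Double-lap factor = 2
Expected load = 50.4 * 2 = 100.8 kN

100.8


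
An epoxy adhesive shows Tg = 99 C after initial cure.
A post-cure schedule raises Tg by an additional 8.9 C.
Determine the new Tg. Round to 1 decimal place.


New Tg = 99 + 8.9
= 107.9 C

107.9


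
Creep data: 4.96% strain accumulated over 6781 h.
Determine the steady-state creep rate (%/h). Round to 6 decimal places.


Rate = 4.96 / 6781 = 0.000731 %/h

0.000731


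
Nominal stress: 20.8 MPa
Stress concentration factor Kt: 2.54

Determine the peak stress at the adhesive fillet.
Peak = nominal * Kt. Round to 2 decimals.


Peak stress = 20.8 * 2.54
= 52.83 MPa

52.83


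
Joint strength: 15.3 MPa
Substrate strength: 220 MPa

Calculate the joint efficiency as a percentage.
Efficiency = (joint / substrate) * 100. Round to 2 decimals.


Efficiency = (15.3 / 220) * 100 = 6.95%

6.95


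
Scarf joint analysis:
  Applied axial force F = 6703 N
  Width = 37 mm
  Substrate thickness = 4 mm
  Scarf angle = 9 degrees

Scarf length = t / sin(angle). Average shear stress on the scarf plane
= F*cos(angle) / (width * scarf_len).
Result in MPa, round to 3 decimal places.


Scarf length = 4 / sin(9 deg) = 25.5698 mm
cos(9 deg) = 0.987688
Shear = 6703 * 0.987688 / (37 * 25.5698)
= 6.998 MPa

6.998


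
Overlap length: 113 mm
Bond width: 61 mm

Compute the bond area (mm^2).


Bond area = 113 * 61 = 6893 mm^2

6893


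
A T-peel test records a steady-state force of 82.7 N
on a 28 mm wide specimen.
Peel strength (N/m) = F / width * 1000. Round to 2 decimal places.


Peel strength = 82.7 / 28 * 1000
= 2953.57 N/m

2953.57


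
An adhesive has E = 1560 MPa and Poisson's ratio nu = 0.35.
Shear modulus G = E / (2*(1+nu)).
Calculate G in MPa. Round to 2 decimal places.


G = 1560 / (2*(1+0.35))
= 1560 / 2.70
= 577.78 MPa

577.78


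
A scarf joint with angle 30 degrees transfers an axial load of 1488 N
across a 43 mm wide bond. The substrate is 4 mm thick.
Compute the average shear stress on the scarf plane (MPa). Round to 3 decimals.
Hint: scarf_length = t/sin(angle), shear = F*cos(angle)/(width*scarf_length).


scarf_length = 4 / sin(30 deg) = 8.0000 mm
cos(30 deg) = 0.866025
shear stress = 1488 * 0.866025 / (43 * 8.0000)
= 3.746 MPa

3.746


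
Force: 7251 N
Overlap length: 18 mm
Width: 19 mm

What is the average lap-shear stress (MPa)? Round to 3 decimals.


Average shear stress = F / (overlap * width)
= 7251 / (18 * 19)
= 21.202 MPa

21.202


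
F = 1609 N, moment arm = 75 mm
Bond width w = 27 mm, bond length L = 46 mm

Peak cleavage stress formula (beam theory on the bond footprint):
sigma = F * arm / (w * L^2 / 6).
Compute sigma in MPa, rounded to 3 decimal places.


sigma = (1609 * 75) / (27 * 2116 / 6)
= 120675 * 6 / 57132
= 724050 / 57132
= 12.673 MPa

12.673


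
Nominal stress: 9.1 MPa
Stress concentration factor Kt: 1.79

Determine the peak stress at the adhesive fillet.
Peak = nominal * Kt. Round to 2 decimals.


Peak stress = 9.1 * 1.79
= 16.29 MPa

16.29


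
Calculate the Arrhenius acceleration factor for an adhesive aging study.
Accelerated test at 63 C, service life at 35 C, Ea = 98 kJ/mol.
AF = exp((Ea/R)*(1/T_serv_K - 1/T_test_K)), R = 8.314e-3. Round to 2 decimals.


T_test = 336.15 K, T_serv = 308.15 K
Ea/R = 98 / 0.008314 = 11787.35
AF = exp(11787.35 * (1/308.15 - 1/336.15))
= 24.20

24.20


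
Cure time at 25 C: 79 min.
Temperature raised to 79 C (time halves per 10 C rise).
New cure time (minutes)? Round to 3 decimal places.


Acceleration factor = 2^(54/10) = 42.2243
New time = 79 / 42.2243 = 1.871 min

1.871


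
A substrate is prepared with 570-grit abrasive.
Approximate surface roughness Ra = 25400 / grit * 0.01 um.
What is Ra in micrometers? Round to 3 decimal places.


Ra = 25400 / 570 * 0.01 = 0.446 um

0.446


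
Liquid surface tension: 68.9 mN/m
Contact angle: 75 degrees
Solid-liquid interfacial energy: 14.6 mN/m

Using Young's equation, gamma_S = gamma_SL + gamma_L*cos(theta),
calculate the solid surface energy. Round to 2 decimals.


gamma_S = 14.6 + 68.9 * cos(75)
= 32.43 mN/m

32.43


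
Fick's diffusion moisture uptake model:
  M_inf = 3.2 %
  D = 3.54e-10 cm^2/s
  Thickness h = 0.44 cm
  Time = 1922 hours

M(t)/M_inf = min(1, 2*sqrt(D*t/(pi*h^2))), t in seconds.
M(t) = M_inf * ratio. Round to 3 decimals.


t_sec = 1922 * 3600 = 6919200
ratio = 2*sqrt(3.54e-10*6919200/(pi*0.44^2))
= min(1, 0.126921)
= 0.126921
M(t) = 3.2 * 0.126921 = 0.406 %

0.406


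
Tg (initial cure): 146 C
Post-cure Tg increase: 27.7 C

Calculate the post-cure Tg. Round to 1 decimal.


Post-cure Tg = 146 + 27.7 = 173.7 C

173.7


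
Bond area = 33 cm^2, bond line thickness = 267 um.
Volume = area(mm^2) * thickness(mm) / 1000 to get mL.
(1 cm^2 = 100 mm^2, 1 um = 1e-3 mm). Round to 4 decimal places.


area_mm2 = 33 * 100 = 3300
blt_mm = 267 * 1e-3 = 0.267
vol_mm3 = 3300 * 0.267 = 881.1
vol_mL = 881.1 / 1000 = 0.8811 mL

0.8811


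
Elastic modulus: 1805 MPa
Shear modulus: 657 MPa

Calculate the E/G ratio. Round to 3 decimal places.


E / G = 1805 / 657 = 2.747

2.747


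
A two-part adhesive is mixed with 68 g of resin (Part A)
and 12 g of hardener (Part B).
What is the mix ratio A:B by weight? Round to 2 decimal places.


Mix ratio = mass_A / mass_B
= 68 / 12
= 5.67

5.67


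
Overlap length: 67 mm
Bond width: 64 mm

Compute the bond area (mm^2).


Bond area = 67 * 64 = 4288 mm^2

4288


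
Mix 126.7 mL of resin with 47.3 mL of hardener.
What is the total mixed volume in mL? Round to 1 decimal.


Total = 126.7 + 47.3 = 174.0 mL

174.0


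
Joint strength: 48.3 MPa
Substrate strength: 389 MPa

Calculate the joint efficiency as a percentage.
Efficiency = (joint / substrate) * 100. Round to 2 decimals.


Efficiency = (48.3 / 389) * 100 = 12.42%

12.42


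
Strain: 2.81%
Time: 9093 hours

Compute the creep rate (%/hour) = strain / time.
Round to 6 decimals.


Creep rate = 2.81 / 9093
= 0.000309 %/h

0.000309


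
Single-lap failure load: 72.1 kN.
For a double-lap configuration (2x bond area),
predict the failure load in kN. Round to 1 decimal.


Failure load = 72.1 * 2 = 144.2 kN

144.2


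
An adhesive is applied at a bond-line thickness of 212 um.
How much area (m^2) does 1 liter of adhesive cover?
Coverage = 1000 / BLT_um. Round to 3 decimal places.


Coverage = 1000 / 212 = 4.717 m^2

4.717


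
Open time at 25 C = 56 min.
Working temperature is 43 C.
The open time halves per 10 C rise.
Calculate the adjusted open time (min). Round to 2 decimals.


factor = 2^((43 - 25) / 10) = 3.4822
ot = 56 / 3.4822 = 16.08 min

16.08


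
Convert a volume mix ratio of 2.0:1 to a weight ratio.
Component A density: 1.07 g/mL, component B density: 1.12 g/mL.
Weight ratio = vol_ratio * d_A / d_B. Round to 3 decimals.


= 2.0 * 1.07 / 1.12 = 1.911

1.911


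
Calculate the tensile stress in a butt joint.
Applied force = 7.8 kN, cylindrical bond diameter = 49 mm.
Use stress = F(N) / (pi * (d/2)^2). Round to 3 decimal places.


A = pi * 24.5^2 = 1885.7410 mm^2
sigma = 7800.0 / 1885.7410 = 4.136 MPa

4.136


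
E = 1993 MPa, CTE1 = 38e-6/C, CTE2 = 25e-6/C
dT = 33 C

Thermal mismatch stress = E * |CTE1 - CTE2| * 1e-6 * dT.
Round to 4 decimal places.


= 1993 * 13e-6 * 33
= 0.8550 MPa

0.8550


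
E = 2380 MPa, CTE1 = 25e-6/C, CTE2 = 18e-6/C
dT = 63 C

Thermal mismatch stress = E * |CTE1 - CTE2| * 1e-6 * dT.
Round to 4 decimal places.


= 2380 * 7e-6 * 63
= 1.0496 MPa

1.0496


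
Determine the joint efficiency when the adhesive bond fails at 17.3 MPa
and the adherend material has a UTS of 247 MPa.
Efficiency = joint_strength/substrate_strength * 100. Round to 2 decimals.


Joint efficiency = 17.3 / 247 * 100
= 7.00%

7.00


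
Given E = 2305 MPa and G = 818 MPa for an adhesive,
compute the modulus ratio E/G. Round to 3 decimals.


E/G ratio = 2305 / 818 = 2.818

2.818


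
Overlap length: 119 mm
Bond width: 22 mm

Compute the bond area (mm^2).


Bond area = 119 * 22 = 2618 mm^2

2618


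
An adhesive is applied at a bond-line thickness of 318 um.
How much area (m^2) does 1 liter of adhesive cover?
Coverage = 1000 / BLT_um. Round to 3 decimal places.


Coverage = 1000 / 318 = 3.145 m^2

3.145


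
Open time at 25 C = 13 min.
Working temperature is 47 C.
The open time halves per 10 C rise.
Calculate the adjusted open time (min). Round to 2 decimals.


factor = 2^((47 - 25) / 10) = 4.5948
ot = 13 / 4.5948 = 2.83 min

2.83


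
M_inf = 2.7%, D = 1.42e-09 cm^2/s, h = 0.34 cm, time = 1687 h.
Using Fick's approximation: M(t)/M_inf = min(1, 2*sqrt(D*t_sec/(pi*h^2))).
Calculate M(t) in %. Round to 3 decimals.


t = 6073200 s
ratio = min(1, 2*sqrt(1.42e-09*6073200/(pi*0.1156)))
= 0.308197
M(t) = 2.7 * 0.308197 = 0.832%

0.832


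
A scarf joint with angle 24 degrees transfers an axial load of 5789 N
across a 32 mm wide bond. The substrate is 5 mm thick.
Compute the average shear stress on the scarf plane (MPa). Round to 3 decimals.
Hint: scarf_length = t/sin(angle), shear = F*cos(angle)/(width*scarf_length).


scarf_length = 5 / sin(24 deg) = 12.2930 mm
cos(24 deg) = 0.913545
shear stress = 5789 * 0.913545 / (32 * 12.2930)
= 13.444 MPa

13.444


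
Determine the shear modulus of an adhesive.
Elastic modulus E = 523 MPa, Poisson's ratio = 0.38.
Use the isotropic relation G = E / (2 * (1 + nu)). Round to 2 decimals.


G = 523 / (2*(1+0.38)) = 523 / 2.76
= 189.49 MPa

189.49


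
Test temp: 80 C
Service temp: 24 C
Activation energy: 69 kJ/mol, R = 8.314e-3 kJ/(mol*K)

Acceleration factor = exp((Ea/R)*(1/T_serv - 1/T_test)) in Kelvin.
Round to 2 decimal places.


AF = exp((69/0.008314)*(1/297.15 - 1/353.15))
= 83.84

83.84


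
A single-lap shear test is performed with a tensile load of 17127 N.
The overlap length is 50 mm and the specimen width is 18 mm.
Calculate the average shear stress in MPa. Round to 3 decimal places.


Shear stress = F / (overlap * width)
= 17127 / (50 * 18)
= 17127 / 900
= 19.030 MPa

19.030


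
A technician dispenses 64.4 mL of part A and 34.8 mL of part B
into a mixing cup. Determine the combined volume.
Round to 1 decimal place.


Combined volume = 64.4 + 34.8
= 99.2 mL

99.2


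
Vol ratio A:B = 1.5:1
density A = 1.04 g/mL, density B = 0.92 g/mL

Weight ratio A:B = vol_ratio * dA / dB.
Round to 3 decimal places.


Weight ratio = 1.5 * 1.04 / 0.92
= 1.696

1.696


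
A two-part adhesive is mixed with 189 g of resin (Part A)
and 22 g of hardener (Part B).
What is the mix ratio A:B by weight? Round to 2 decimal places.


Mix ratio = mass_A / mass_B
= 189 / 22
= 8.59

8.59


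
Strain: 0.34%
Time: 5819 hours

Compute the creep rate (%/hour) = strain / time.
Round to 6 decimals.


Creep rate = 0.34 / 5819
= 0.000058 %/h

0.000058


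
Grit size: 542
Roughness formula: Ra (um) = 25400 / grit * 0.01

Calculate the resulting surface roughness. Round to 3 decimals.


Ra = 25400 / 542 * 0.01
= 0.469 um

0.469


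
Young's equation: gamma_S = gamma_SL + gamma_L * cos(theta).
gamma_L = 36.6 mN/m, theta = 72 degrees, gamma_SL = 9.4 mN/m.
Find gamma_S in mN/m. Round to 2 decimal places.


cos(72 deg) = 0.309017
gamma_S = 9.4 + 36.6 * 0.309017
= 20.71 mN/m

20.71


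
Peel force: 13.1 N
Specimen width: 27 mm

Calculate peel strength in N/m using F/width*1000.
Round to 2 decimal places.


Peel strength = 13.1 / 27 * 1000 = 485.19 N/m

485.19


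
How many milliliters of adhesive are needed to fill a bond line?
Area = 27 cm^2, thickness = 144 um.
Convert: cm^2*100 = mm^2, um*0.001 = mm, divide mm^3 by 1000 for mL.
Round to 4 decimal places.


= (27 * 100) * (144 * 0.001) / 1000
= 0.3888 mL

0.3888


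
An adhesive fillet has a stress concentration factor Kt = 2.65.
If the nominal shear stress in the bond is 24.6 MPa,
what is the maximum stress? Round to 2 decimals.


Max stress = 24.6 * 2.65 = 65.19 MPa

65.19


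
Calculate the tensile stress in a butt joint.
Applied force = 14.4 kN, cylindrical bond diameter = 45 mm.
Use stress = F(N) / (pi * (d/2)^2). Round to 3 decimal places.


A = pi * 22.5^2 = 1590.4313 mm^2
sigma = 14400.0 / 1590.4313 = 9.054 MPa

9.054


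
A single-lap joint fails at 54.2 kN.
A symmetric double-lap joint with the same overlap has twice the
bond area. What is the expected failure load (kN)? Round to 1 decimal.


Double-lap load = 2 * 54.2 = 108.4 kN

108.4


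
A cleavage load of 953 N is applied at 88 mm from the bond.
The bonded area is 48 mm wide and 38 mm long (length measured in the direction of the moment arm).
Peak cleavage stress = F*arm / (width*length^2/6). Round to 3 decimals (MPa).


Moment = 953 * 88 = 83864 N*mm
Section modulus = 48 * 1444 / 6 = 69312 / 6 mm^3
Stress = 83864 / (69312 / 6) = 503184 / 69312
= 7.260 MPa

7.260


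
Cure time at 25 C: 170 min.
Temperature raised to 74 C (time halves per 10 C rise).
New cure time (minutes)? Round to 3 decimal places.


Acceleration factor = 2^(49/10) = 29.8571
New time = 170 / 29.8571 = 5.694 min

5.694


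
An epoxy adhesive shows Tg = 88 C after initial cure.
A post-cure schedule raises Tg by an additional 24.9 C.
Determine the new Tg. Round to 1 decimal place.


New Tg = 88 + 24.9
= 112.9 C

112.9


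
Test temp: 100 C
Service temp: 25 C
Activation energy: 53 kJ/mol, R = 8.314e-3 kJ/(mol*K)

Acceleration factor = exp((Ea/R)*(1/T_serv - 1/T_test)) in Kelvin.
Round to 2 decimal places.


AF = exp((53/0.008314)*(1/298.15 - 1/373.15))
= 73.51

73.51


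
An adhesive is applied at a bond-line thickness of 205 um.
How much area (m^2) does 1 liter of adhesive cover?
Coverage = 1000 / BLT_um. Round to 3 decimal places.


Coverage = 1000 / 205 = 4.878 m^2

4.878


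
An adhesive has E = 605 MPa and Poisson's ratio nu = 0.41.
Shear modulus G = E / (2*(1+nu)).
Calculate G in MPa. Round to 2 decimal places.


G = 605 / (2*(1+0.41))
= 605 / 2.82
= 214.54 MPa

214.54


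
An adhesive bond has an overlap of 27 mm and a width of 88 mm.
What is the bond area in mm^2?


Bond area = overlap * width
= 27 * 88
= 2376 mm^2

2376


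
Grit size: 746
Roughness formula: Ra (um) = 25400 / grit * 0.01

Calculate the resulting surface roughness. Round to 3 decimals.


Ra = 25400 / 746 * 0.01
= 0.340 um

0.340


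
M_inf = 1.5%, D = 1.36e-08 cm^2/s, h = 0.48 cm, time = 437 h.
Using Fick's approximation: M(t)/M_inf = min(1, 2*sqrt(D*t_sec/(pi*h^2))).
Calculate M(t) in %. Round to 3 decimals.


t = 1573200 s
ratio = min(1, 2*sqrt(1.36e-08*1573200/(pi*0.2304)))
= 0.343855
M(t) = 1.5 * 0.343855 = 0.516%

0.516


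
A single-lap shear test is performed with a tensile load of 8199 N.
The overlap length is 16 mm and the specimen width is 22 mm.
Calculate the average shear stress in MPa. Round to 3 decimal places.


Shear stress = F / (overlap * width)
= 8199 / (16 * 22)
= 8199 / 352
= 23.293 MPa

23.293


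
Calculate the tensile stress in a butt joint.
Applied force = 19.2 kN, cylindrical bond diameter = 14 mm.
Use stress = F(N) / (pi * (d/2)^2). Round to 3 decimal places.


A = pi * 7.0^2 = 153.9380 mm^2
sigma = 19200.0 / 153.9380 = 124.726 MPa

124.726


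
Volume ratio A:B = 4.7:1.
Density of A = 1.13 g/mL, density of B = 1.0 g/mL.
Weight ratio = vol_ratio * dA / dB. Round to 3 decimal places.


Wt ratio = 4.7 * 1.13 / 1.0
= 5.311

5.311


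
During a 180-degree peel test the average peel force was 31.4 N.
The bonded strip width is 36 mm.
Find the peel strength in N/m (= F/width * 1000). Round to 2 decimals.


Peel strength = F/width * 1000
= 31.4 / 36 * 1000
= 872.22 N/m

872.22


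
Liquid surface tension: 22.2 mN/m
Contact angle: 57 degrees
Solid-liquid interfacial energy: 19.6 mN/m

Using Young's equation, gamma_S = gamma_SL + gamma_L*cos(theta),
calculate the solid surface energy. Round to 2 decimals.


gamma_S = 19.6 + 22.2 * cos(57)
= 31.69 mN/m

31.69


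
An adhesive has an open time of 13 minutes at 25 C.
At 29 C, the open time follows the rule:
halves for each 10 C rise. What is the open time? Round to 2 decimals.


Factor = 2^((29-25)/10) = 1.3195
Open time = 13 / 1.3195 = 9.85 min

9.85


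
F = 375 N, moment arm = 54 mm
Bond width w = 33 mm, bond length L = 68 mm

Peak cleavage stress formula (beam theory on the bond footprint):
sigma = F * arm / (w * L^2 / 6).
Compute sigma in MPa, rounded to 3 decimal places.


sigma = (375 * 54) / (33 * 4624 / 6)
= 20250 * 6 / 152592
= 121500 / 152592
= 0.796 MPa

0.796


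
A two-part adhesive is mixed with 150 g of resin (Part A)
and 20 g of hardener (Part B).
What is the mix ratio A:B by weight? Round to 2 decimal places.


Mix ratio = mass_A / mass_B
= 150 / 20
= 7.50

7.50


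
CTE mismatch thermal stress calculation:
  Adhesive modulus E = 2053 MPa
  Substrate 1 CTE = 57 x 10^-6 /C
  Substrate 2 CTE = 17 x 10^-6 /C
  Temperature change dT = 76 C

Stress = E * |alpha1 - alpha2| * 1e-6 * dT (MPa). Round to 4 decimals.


delta_alpha = |57 - 17| = 40 x 10^-6/C
Stress = 2053 * 40e-6 * 76
= 6.2411 MPa

6.2411


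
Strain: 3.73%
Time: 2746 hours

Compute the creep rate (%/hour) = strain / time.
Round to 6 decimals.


Creep rate = 3.73 / 2746
= 0.001358 %/h

0.001358


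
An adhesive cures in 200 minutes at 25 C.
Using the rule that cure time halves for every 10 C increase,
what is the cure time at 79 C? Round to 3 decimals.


Factor = 2^((79 - 25) / 10) = 42.2243
Cure time = 200 / 42.2243
= 4.737 minutes

4.737


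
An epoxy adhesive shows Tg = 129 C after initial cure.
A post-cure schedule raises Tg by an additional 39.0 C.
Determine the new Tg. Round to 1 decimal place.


New Tg = 129 + 39.0
= 168.0 C

168.0


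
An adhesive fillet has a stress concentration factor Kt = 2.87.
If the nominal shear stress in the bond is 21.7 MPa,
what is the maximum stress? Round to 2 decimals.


Max stress = 21.7 * 2.87 = 62.28 MPa

62.28


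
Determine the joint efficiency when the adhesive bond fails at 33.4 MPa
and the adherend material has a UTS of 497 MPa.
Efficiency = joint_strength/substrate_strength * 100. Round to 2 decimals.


Joint efficiency = 33.4 / 497 * 100
= 6.72%

6.72


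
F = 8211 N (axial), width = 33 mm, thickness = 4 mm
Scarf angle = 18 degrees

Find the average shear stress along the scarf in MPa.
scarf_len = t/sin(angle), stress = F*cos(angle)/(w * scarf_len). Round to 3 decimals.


scarf_len = 4/sin(18 deg) = 12.9443
cos(18 deg) = 0.951057
stress = 8211*0.951057/(33*12.9443) = 18.281 MPa

18.281


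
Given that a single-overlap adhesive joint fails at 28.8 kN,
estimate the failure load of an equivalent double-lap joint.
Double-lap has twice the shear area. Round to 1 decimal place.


Double-lap factor = 2
Expected load = 28.8 * 2 = 57.6 kN

57.6


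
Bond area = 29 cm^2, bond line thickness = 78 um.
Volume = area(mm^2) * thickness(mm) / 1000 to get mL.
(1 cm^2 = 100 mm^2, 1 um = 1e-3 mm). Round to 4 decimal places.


area_mm2 = 29 * 100 = 2900
blt_mm = 78 * 1e-3 = 0.078
vol_mm3 = 2900 * 0.078 = 226.2
vol_mL = 226.2 / 1000 = 0.2262 mL

0.2262


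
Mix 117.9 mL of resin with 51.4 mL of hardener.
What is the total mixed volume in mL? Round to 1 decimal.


Total = 117.9 + 51.4 = 169.3 mL

169.3


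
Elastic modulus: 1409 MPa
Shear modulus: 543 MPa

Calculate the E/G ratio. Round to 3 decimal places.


E / G = 1409 / 543 = 2.595

2.595


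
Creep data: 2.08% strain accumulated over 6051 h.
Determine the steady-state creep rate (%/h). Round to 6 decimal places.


Rate = 2.08 / 6051 = 0.000344 %/h

0.000344


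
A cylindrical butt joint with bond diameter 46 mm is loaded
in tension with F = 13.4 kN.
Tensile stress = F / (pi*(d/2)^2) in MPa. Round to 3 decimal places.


Area = pi * (46/2)^2 = 1661.9025 mm^2
Stress = 13.4*1000 / 1661.9025
= 8.063 MPa

8.063


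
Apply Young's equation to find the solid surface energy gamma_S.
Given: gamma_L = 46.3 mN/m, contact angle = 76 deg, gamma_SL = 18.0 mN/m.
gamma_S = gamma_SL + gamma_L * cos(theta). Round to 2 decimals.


theta_rad = 76 * pi/180 = 1.326450
gamma_S = 18.0 + 46.3 * cos(1.326450)
= 29.20 mN/m

29.20


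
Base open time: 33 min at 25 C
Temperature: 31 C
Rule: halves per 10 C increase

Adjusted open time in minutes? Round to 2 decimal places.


Acceleration = 2^((31-25)/10) = 1.5157
Open time = 33 / 1.5157 = 21.77 min

21.77


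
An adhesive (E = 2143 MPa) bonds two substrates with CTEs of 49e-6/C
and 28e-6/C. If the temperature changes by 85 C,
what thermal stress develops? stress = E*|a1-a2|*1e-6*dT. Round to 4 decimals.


Stress = 2143 * |49 - 28| * 1e-6 * 85
= 3.8253 MPa

3.8253


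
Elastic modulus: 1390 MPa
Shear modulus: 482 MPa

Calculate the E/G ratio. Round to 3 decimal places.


E / G = 1390 / 482 = 2.884

2.884


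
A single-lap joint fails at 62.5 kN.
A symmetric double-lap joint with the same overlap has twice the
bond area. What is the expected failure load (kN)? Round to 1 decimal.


Double-lap load = 2 * 62.5 = 125.0 kN

125.0
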